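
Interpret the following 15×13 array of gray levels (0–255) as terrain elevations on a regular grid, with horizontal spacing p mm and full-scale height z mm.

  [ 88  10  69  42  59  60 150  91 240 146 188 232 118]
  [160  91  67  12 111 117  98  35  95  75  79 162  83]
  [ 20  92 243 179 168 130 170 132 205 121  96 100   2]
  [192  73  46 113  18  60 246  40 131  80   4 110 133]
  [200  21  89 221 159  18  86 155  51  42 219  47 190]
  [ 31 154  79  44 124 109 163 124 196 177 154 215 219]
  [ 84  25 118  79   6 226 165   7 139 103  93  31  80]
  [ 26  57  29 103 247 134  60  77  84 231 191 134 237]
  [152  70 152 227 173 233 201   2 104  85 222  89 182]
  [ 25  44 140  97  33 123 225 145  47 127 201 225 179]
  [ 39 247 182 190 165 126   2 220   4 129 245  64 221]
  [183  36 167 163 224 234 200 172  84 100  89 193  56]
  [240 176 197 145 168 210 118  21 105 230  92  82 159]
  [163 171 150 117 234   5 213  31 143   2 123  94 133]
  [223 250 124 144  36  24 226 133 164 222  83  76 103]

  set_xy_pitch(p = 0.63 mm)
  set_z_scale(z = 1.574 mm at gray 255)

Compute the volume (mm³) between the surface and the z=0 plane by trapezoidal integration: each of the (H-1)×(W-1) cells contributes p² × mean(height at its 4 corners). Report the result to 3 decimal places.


50.774

height_mm = gray/255 × 1.574; cell vol = 0.63² × mean(4 corners)
unit = 0.63² × 1.574 / (4×255) = 0.000612471 mm³ per gray-sum
row 0: Σ corner-gray over 12 cells = 4907  → 3.0054
row 1: Σ corner-gray over 12 cells = 5421  → 3.3202
row 2: Σ corner-gray over 12 cells = 5461  → 3.3447
row 3: Σ corner-gray over 12 cells = 4773  → 2.9233
row 4: Σ corner-gray over 12 cells = 5934  → 3.6344
row 5: Σ corner-gray over 12 cells = 5476  → 3.3539
row 6: Σ corner-gray over 12 cells = 5105  → 3.1267
row 7: Σ corner-gray over 12 cells = 6407  → 3.9241
row 8: Σ corner-gray over 12 cells = 6468  → 3.9615
row 9: Σ corner-gray over 12 cells = 6426  → 3.9357
row 10: Σ corner-gray over 12 cells = 6971  → 4.2695
row 11: Σ corner-gray over 12 cells = 7050  → 4.3179
row 12: Σ corner-gray over 12 cells = 6349  → 3.8886
row 13: Σ corner-gray over 12 cells = 6152  → 3.7679
Σ rows: total corner-gray = 82900  → 50.7739 mm³


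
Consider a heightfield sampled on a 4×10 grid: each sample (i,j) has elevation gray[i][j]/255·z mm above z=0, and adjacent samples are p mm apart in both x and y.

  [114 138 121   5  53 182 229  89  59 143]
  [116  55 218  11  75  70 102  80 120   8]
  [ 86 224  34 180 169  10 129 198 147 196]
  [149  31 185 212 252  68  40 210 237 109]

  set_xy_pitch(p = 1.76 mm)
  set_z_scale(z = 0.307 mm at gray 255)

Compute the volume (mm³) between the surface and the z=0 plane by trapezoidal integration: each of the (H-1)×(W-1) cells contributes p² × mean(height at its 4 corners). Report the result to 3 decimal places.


11.968

height_mm = gray/255 × 0.307; cell vol = 1.76² × mean(4 corners)
unit = 1.76² × 0.307 / (4×255) = 0.000932317 mm³ per gray-sum
row 0: Σ corner-gray over 9 cells = 3595  → 3.3517
row 1: Σ corner-gray over 9 cells = 4050  → 3.7759
row 2: Σ corner-gray over 9 cells = 5192  → 4.8406
Σ rows: total corner-gray = 12837  → 11.9682 mm³


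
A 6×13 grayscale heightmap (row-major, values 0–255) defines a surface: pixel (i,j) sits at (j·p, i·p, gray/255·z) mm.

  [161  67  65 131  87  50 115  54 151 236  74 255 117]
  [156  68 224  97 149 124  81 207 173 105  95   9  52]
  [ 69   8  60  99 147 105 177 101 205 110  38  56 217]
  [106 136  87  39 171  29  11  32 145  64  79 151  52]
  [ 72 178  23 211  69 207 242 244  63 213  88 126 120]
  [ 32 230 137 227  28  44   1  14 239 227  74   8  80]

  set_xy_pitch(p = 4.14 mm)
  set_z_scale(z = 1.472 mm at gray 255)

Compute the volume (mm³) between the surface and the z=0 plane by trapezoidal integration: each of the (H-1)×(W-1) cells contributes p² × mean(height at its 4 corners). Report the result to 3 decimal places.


height_mm = gray/255 × 1.472; cell vol = 4.14² × mean(4 corners)
unit = 4.14² × 1.472 / (4×255) = 0.0247348 mm³ per gray-sum
row 0: Σ corner-gray over 12 cells = 5720  → 141.4830
row 1: Σ corner-gray over 12 cells = 5370  → 132.8259
row 2: Σ corner-gray over 12 cells = 4544  → 112.3949
row 3: Σ corner-gray over 12 cells = 5566  → 137.6739
row 4: Σ corner-gray over 12 cells = 6090  → 150.6349
Σ rows: total corner-gray = 27290  → 675.0126 mm³

675.013


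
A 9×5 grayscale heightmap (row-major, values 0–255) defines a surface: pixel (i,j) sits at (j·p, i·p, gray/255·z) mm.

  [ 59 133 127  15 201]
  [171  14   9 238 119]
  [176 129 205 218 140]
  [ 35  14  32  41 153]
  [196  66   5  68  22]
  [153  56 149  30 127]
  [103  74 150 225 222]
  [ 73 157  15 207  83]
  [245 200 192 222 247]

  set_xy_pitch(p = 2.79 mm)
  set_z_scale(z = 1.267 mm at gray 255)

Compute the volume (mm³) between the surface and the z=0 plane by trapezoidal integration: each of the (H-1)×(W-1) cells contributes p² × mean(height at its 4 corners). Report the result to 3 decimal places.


140.047

height_mm = gray/255 × 1.267; cell vol = 2.79² × mean(4 corners)
unit = 2.79² × 1.267 / (4×255) = 0.00966907 mm³ per gray-sum
row 0: Σ corner-gray over 4 cells = 1622  → 15.6832
row 1: Σ corner-gray over 4 cells = 2232  → 21.5814
row 2: Σ corner-gray over 4 cells = 1782  → 17.2303
row 3: Σ corner-gray over 4 cells = 858  → 8.2961
row 4: Σ corner-gray over 4 cells = 1246  → 12.0477
row 5: Σ corner-gray over 4 cells = 1973  → 19.0771
row 6: Σ corner-gray over 4 cells = 2137  → 20.6628
row 7: Σ corner-gray over 4 cells = 2634  → 25.4683
Σ rows: total corner-gray = 14484  → 140.0469 mm³


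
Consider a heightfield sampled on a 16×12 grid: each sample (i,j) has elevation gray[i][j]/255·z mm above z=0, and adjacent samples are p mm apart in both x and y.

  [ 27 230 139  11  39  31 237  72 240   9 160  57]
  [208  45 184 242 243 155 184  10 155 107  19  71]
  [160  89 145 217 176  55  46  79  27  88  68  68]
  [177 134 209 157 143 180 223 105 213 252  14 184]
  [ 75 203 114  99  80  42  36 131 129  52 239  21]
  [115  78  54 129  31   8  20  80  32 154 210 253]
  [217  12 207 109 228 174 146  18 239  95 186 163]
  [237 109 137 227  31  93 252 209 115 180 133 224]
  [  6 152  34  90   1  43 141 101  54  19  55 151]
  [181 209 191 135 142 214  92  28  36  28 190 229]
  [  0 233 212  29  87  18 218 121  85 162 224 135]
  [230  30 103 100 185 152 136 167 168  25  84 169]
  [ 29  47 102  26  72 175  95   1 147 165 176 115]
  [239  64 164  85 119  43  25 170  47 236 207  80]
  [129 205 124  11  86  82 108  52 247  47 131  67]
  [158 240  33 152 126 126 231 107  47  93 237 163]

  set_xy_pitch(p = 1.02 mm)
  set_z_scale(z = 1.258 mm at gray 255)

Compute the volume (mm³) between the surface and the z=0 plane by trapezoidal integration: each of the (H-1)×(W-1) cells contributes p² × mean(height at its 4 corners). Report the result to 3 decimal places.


height_mm = gray/255 × 1.258; cell vol = 1.02² × mean(4 corners)
unit = 1.02² × 1.258 / (4×255) = 0.00128316 mm³ per gray-sum
row 0: Σ corner-gray over 11 cells = 5387  → 6.9124
row 1: Σ corner-gray over 11 cells = 5175  → 6.6404
row 2: Σ corner-gray over 11 cells = 5829  → 7.4795
row 3: Σ corner-gray over 11 cells = 5967  → 7.6566
row 4: Σ corner-gray over 11 cells = 4306  → 5.5253
row 5: Σ corner-gray over 11 cells = 5168  → 6.6314
row 6: Σ corner-gray over 11 cells = 6641  → 8.5215
row 7: Σ corner-gray over 11 cells = 4970  → 6.3773
row 8: Σ corner-gray over 11 cells = 4477  → 5.7447
row 9: Σ corner-gray over 11 cells = 5853  → 7.5103
row 10: Σ corner-gray over 11 cells = 5612  → 7.2011
row 11: Σ corner-gray over 11 cells = 4855  → 6.2297
row 12: Σ corner-gray over 11 cells = 4795  → 6.1528
row 13: Σ corner-gray over 11 cells = 5021  → 6.4427
row 14: Σ corner-gray over 11 cells = 5487  → 7.0407
Σ rows: total corner-gray = 79543  → 102.0664 mm³

102.066


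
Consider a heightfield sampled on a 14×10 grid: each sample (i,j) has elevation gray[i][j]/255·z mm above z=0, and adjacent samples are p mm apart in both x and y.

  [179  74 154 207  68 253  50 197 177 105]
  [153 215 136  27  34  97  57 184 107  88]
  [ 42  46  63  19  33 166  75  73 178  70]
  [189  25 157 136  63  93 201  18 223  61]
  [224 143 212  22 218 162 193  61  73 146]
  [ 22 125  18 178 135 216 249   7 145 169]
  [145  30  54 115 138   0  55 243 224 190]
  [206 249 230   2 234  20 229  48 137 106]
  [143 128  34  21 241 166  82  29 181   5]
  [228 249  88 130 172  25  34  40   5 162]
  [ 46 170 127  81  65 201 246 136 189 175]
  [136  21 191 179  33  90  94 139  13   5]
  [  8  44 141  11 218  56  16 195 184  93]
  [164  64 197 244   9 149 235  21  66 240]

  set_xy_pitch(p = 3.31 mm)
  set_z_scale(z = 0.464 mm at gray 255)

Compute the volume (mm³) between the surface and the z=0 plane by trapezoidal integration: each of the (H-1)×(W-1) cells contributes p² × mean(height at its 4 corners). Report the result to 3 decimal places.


273.449

height_mm = gray/255 × 0.464; cell vol = 3.31² × mean(4 corners)
unit = 3.31² × 0.464 / (4×255) = 0.00498395 mm³ per gray-sum
row 0: Σ corner-gray over 9 cells = 4599  → 22.9212
row 1: Σ corner-gray over 9 cells = 3373  → 16.8109
row 2: Σ corner-gray over 9 cells = 3500  → 17.4438
row 3: Σ corner-gray over 9 cells = 4620  → 23.0259
row 4: Σ corner-gray over 9 cells = 4875  → 24.2968
row 5: Σ corner-gray over 9 cells = 4390  → 21.8795
row 6: Σ corner-gray over 9 cells = 4663  → 23.2402
row 7: Σ corner-gray over 9 cells = 4522  → 22.5374
row 8: Σ corner-gray over 9 cells = 3788  → 18.8792
row 9: Σ corner-gray over 9 cells = 4527  → 22.5623
row 10: Σ corner-gray over 9 cells = 4312  → 21.4908
row 11: Σ corner-gray over 9 cells = 3492  → 17.4040
row 12: Σ corner-gray over 9 cells = 4205  → 20.9575
Σ rows: total corner-gray = 54866  → 273.4495 mm³


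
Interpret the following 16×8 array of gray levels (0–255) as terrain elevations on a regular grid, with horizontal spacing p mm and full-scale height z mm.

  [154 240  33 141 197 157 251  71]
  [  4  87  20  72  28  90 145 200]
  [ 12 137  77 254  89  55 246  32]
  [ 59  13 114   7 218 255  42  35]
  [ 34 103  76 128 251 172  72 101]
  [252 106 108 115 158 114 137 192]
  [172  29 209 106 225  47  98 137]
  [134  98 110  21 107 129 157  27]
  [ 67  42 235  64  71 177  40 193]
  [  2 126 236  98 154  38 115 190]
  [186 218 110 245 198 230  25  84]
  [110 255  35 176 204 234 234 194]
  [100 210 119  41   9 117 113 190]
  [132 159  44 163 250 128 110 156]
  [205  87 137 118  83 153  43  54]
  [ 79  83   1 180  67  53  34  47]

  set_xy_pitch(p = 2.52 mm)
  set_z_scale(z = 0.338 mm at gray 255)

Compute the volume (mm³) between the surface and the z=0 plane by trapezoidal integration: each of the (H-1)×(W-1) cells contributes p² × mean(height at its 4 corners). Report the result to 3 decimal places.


108.603

height_mm = gray/255 × 0.338; cell vol = 2.52² × mean(4 corners)
unit = 2.52² × 0.338 / (4×255) = 0.00210435 mm³ per gray-sum
row 0: Σ corner-gray over 7 cells = 3351  → 7.0517
row 1: Σ corner-gray over 7 cells = 2848  → 5.9932
row 2: Σ corner-gray over 7 cells = 3152  → 6.6329
row 3: Σ corner-gray over 7 cells = 3131  → 6.5887
row 4: Σ corner-gray over 7 cells = 3659  → 7.6998
row 5: Σ corner-gray over 7 cells = 3657  → 7.6956
row 6: Σ corner-gray over 7 cells = 3142  → 6.6119
row 7: Σ corner-gray over 7 cells = 2923  → 6.1510
row 8: Σ corner-gray over 7 cells = 3244  → 6.8265
row 9: Σ corner-gray over 7 cells = 4048  → 8.5184
row 10: Σ corner-gray over 7 cells = 4902  → 10.3155
row 11: Σ corner-gray over 7 cells = 4088  → 8.6026
row 12: Σ corner-gray over 7 cells = 3504  → 7.3736
row 13: Σ corner-gray over 7 cells = 3497  → 7.3589
row 14: Σ corner-gray over 7 cells = 2463  → 5.1830
Σ rows: total corner-gray = 51609  → 108.6033 mm³


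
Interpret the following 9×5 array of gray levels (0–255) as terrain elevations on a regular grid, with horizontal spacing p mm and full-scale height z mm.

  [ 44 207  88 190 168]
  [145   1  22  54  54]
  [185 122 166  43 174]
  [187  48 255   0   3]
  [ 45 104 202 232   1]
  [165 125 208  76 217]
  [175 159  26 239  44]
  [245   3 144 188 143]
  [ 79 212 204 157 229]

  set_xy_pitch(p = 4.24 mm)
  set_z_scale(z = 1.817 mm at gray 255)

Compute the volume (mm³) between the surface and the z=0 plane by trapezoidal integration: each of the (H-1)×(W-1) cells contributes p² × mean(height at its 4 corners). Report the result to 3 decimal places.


508.234

height_mm = gray/255 × 1.817; cell vol = 4.24² × mean(4 corners)
unit = 4.24² × 1.817 / (4×255) = 0.0320248 mm³ per gray-sum
row 0: Σ corner-gray over 4 cells = 1535  → 49.1581
row 1: Σ corner-gray over 4 cells = 1374  → 44.0021
row 2: Σ corner-gray over 4 cells = 1817  → 58.1891
row 3: Σ corner-gray over 4 cells = 1918  → 61.4236
row 4: Σ corner-gray over 4 cells = 2322  → 74.3616
row 5: Σ corner-gray over 4 cells = 2267  → 72.6002
row 6: Σ corner-gray over 4 cells = 2125  → 68.0527
row 7: Σ corner-gray over 4 cells = 2512  → 80.4463
Σ rows: total corner-gray = 15870  → 508.2336 mm³


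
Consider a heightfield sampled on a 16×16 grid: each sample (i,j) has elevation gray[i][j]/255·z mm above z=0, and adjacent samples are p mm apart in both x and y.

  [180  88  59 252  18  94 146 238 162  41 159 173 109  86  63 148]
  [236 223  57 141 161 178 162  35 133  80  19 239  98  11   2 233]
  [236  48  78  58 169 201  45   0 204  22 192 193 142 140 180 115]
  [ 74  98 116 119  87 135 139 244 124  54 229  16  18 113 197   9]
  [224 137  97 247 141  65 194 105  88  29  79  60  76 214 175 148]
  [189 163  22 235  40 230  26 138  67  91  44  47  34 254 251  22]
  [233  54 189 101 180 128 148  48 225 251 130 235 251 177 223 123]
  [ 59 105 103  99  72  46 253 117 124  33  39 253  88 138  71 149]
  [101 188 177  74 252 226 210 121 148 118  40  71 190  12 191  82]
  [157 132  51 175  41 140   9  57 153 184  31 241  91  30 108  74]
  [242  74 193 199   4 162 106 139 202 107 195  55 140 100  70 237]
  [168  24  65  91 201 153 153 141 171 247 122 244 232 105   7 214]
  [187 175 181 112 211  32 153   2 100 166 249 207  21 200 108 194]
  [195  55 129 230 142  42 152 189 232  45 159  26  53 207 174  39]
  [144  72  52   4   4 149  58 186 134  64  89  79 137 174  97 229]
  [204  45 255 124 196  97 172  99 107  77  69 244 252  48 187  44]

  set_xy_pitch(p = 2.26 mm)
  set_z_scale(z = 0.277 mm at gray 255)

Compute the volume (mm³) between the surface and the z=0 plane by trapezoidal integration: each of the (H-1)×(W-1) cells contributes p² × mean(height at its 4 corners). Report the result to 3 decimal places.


157.984

height_mm = gray/255 × 0.277; cell vol = 2.26² × mean(4 corners)
unit = 2.26² × 0.277 / (4×255) = 0.00138706 mm³ per gray-sum
row 0: Σ corner-gray over 15 cells = 7251  → 10.0576
row 1: Σ corner-gray over 15 cells = 7242  → 10.0451
row 2: Σ corner-gray over 15 cells = 7156  → 9.9258
row 3: Σ corner-gray over 15 cells = 7247  → 10.0521
row 4: Σ corner-gray over 15 cells = 7281  → 10.0992
row 5: Σ corner-gray over 15 cells = 8531  → 11.8330
row 6: Σ corner-gray over 15 cells = 8326  → 11.5487
row 7: Σ corner-gray over 15 cells = 7509  → 10.4155
row 8: Σ corner-gray over 15 cells = 7336  → 10.1755
row 9: Σ corner-gray over 15 cells = 7088  → 9.8315
row 10: Σ corner-gray over 15 cells = 8265  → 11.4641
row 11: Σ corner-gray over 15 cells = 8509  → 11.8025
row 12: Σ corner-gray over 15 cells = 8119  → 11.2616
row 13: Σ corner-gray over 15 cells = 6875  → 9.5361
row 14: Σ corner-gray over 15 cells = 7163  → 9.9355
Σ rows: total corner-gray = 113898  → 157.9838 mm³


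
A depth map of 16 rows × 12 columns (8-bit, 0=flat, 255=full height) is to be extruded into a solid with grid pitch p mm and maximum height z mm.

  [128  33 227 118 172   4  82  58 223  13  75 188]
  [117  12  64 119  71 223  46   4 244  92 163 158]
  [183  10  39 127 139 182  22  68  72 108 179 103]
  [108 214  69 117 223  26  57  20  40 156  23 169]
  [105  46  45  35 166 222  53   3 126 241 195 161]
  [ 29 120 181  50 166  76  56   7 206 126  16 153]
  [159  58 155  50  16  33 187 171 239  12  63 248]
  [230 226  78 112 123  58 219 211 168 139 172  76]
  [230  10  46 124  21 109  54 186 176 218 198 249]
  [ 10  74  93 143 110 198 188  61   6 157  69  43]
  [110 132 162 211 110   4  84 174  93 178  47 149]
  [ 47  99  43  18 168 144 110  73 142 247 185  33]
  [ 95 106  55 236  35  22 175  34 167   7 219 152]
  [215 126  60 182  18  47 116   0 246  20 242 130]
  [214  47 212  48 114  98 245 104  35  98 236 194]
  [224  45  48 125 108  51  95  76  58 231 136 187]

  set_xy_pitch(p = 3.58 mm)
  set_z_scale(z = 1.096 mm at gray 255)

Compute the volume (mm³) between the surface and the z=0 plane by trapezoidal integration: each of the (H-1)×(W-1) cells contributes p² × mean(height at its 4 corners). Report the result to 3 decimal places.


height_mm = gray/255 × 1.096; cell vol = 3.58² × mean(4 corners)
unit = 3.58² × 1.096 / (4×255) = 0.0137713 mm³ per gray-sum
row 0: Σ corner-gray over 11 cells = 4677  → 64.4086
row 1: Σ corner-gray over 11 cells = 4529  → 62.3704
row 2: Σ corner-gray over 11 cells = 4345  → 59.8365
row 3: Σ corner-gray over 11 cells = 4697  → 64.6840
row 4: Σ corner-gray over 11 cells = 4720  → 65.0008
row 5: Σ corner-gray over 11 cells = 4565  → 62.8662
row 6: Σ corner-gray over 11 cells = 5693  → 78.4003
row 7: Σ corner-gray over 11 cells = 6081  → 83.7436
row 8: Σ corner-gray over 11 cells = 5014  → 69.0495
row 9: Σ corner-gray over 11 cells = 4900  → 67.4796
row 10: Σ corner-gray over 11 cells = 5187  → 71.4320
row 11: Σ corner-gray over 11 cells = 4897  → 67.4383
row 12: Σ corner-gray over 11 cells = 4818  → 66.3504
row 13: Σ corner-gray over 11 cells = 5341  → 73.5528
row 14: Σ corner-gray over 11 cells = 5239  → 72.1481
Σ rows: total corner-gray = 74703  → 1028.7610 mm³

1028.761


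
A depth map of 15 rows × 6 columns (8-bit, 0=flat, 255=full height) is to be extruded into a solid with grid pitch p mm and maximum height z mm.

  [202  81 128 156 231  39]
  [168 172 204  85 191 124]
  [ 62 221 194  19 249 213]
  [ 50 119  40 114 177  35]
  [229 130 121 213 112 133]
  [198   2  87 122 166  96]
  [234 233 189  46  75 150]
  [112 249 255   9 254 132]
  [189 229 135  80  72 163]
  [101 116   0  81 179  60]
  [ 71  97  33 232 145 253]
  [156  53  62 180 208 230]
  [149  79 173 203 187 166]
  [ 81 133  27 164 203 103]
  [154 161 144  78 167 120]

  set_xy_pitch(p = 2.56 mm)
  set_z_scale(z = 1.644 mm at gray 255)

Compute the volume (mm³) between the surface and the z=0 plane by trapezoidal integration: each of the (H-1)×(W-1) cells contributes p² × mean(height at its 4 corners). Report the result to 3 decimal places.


407.716

height_mm = gray/255 × 1.644; cell vol = 2.56² × mean(4 corners)
unit = 2.56² × 1.644 / (4×255) = 0.0105629 mm³ per gray-sum
row 0: Σ corner-gray over 5 cells = 3029  → 31.9949
row 1: Σ corner-gray over 5 cells = 3237  → 34.1920
row 2: Σ corner-gray over 5 cells = 2626  → 27.7381
row 3: Σ corner-gray over 5 cells = 2499  → 26.3966
row 4: Σ corner-gray over 5 cells = 2562  → 27.0621
row 5: Σ corner-gray over 5 cells = 2518  → 26.5973
row 6: Σ corner-gray over 5 cells = 3248  → 34.3082
row 7: Σ corner-gray over 5 cells = 3162  → 33.3998
row 8: Σ corner-gray over 5 cells = 2297  → 24.2629
row 9: Σ corner-gray over 5 cells = 2251  → 23.7770
row 10: Σ corner-gray over 5 cells = 2730  → 28.8366
row 11: Σ corner-gray over 5 cells = 2991  → 31.5935
row 12: Σ corner-gray over 5 cells = 2837  → 29.9668
row 13: Σ corner-gray over 5 cells = 2612  → 27.5902
Σ rows: total corner-gray = 38599  → 407.7159 mm³


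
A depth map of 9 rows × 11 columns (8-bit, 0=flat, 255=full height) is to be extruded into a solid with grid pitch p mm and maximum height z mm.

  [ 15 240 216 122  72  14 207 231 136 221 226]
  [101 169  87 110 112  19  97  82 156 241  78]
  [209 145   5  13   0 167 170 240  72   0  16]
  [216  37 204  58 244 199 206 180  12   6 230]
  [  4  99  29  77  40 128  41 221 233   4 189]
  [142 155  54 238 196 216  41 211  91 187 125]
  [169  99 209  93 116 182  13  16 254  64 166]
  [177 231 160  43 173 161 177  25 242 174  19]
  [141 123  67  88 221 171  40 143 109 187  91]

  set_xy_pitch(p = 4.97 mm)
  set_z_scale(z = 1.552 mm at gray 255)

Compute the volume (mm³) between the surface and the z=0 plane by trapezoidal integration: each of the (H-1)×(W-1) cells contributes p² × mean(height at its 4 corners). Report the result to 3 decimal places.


1513.400

height_mm = gray/255 × 1.552; cell vol = 4.97² × mean(4 corners)
unit = 4.97² × 1.552 / (4×255) = 0.0375841 mm³ per gray-sum
row 0: Σ corner-gray over 10 cells = 5484  → 206.1113
row 1: Σ corner-gray over 10 cells = 4174  → 156.8761
row 2: Σ corner-gray over 10 cells = 4587  → 172.3983
row 3: Σ corner-gray over 10 cells = 4675  → 175.7057
row 4: Σ corner-gray over 10 cells = 4982  → 187.2441
row 5: Σ corner-gray over 10 cells = 5472  → 205.6603
row 6: Σ corner-gray over 10 cells = 5395  → 202.7663
row 7: Σ corner-gray over 10 cells = 5498  → 206.6375
Σ rows: total corner-gray = 40267  → 1513.3995 mm³


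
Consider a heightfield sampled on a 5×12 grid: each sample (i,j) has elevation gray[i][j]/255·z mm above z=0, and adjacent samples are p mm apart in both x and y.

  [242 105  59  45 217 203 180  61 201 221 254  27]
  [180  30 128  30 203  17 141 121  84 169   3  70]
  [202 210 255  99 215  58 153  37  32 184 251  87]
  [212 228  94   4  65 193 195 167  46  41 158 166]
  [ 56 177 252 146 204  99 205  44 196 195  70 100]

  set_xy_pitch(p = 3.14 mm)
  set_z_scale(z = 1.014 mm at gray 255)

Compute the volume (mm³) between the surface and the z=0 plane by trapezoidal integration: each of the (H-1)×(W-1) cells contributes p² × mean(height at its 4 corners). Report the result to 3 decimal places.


225.153

height_mm = gray/255 × 1.014; cell vol = 3.14² × mean(4 corners)
unit = 3.14² × 1.014 / (4×255) = 0.0098016 mm³ per gray-sum
row 0: Σ corner-gray over 11 cells = 5463  → 53.5462
row 1: Σ corner-gray over 11 cells = 5379  → 52.7228
row 2: Σ corner-gray over 11 cells = 6037  → 59.1723
row 3: Σ corner-gray over 11 cells = 6092  → 59.7114
Σ rows: total corner-gray = 22971  → 225.1526 mm³


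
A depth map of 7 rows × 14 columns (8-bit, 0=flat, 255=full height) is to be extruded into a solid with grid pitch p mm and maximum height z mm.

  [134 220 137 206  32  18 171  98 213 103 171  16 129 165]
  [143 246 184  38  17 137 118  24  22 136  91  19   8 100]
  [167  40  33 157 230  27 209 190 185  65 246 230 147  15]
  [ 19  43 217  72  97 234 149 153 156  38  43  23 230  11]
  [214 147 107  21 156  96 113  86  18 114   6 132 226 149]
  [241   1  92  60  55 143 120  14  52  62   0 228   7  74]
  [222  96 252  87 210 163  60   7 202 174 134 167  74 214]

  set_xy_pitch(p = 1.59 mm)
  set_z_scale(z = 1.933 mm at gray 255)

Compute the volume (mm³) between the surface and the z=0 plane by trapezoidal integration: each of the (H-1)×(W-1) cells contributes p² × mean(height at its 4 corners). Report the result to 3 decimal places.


165.390

height_mm = gray/255 × 1.933; cell vol = 1.59² × mean(4 corners)
unit = 1.59² × 1.933 / (4×255) = 0.004791 mm³ per gray-sum
row 0: Σ corner-gray over 13 cells = 5650  → 27.0691
row 1: Σ corner-gray over 13 cells = 6023  → 28.8562
row 2: Σ corner-gray over 13 cells = 6640  → 31.8122
row 3: Σ corner-gray over 13 cells = 5747  → 27.5339
row 4: Σ corner-gray over 13 cells = 4790  → 22.9489
row 5: Σ corner-gray over 13 cells = 5671  → 27.1697
Σ rows: total corner-gray = 34521  → 165.3900 mm³


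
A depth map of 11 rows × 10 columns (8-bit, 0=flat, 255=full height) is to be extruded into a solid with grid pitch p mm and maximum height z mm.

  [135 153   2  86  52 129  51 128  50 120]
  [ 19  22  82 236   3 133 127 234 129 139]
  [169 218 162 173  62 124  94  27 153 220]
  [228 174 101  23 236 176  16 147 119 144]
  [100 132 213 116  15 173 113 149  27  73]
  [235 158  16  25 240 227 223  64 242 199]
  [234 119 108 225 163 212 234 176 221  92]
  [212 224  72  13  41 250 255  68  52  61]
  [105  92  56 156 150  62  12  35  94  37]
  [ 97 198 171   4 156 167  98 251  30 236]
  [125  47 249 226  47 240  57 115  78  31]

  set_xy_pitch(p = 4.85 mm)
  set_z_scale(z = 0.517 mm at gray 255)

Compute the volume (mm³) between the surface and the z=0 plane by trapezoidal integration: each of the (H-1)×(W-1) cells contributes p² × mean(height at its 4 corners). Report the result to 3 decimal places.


height_mm = gray/255 × 0.517; cell vol = 4.85² × mean(4 corners)
unit = 4.85² × 0.517 / (4×255) = 0.0119227 mm³ per gray-sum
row 0: Σ corner-gray over 9 cells = 3647  → 43.4820
row 1: Σ corner-gray over 9 cells = 4505  → 53.7117
row 2: Σ corner-gray over 9 cells = 4771  → 56.8831
row 3: Σ corner-gray over 9 cells = 4405  → 52.5194
row 4: Σ corner-gray over 9 cells = 4873  → 58.0992
row 5: Σ corner-gray over 9 cells = 6066  → 72.3230
row 6: Σ corner-gray over 9 cells = 5465  → 65.1574
row 7: Σ corner-gray over 9 cells = 3679  → 43.8635
row 8: Σ corner-gray over 9 cells = 3939  → 46.9634
row 9: Σ corner-gray over 9 cells = 4757  → 56.7162
Σ rows: total corner-gray = 46107  → 549.7190 mm³

549.719


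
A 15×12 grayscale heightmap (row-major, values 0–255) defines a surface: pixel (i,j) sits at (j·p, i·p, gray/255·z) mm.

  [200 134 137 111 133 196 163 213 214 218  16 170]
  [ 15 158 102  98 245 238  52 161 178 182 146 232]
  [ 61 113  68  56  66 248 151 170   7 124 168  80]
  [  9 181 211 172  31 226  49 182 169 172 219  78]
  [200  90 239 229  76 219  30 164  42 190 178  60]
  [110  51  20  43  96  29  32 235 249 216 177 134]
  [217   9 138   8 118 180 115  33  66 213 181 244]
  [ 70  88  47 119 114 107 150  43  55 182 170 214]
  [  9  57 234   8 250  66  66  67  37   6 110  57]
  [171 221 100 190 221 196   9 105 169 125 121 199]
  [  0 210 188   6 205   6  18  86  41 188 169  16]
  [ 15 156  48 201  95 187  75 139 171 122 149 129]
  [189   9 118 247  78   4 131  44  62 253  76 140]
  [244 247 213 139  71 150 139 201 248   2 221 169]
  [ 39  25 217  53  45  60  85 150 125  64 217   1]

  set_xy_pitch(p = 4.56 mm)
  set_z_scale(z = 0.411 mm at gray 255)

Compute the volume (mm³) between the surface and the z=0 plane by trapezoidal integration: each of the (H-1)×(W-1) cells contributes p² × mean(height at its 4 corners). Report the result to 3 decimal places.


652.743

height_mm = gray/255 × 0.411; cell vol = 4.56² × mean(4 corners)
unit = 4.56² × 0.411 / (4×255) = 0.0083786 mm³ per gray-sum
row 0: Σ corner-gray over 11 cells = 6807  → 57.0331
row 1: Σ corner-gray over 11 cells = 5850  → 49.0148
row 2: Σ corner-gray over 11 cells = 5794  → 48.5456
row 3: Σ corner-gray over 11 cells = 6485  → 54.3352
row 4: Σ corner-gray over 11 cells = 5714  → 47.8753
row 5: Σ corner-gray over 11 cells = 5123  → 42.9236
row 6: Σ corner-gray over 11 cells = 5017  → 42.0354
row 7: Σ corner-gray over 11 cells = 4302  → 36.0447
row 8: Σ corner-gray over 11 cells = 5152  → 43.1665
row 9: Σ corner-gray over 11 cells = 5534  → 46.3672
row 10: Σ corner-gray over 11 cells = 5080  → 42.5633
row 11: Σ corner-gray over 11 cells = 5203  → 43.5938
row 12: Σ corner-gray over 11 cells = 6048  → 50.6738
row 13: Σ corner-gray over 11 cells = 5797  → 48.5707
Σ rows: total corner-gray = 77906  → 652.7430 mm³


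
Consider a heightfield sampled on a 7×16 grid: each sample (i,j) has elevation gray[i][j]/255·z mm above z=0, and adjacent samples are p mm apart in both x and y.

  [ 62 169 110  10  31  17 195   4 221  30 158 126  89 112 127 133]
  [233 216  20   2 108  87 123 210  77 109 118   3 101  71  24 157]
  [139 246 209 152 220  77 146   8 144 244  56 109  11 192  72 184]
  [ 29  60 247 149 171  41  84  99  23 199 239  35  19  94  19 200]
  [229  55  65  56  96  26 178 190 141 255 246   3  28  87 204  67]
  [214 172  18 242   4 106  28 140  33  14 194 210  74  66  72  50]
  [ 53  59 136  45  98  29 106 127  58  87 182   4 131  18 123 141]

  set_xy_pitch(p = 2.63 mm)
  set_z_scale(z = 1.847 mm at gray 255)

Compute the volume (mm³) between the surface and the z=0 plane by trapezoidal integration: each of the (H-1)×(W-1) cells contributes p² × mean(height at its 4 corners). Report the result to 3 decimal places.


height_mm = gray/255 × 1.847; cell vol = 2.63² × mean(4 corners)
unit = 2.63² × 1.847 / (4×255) = 0.012525 mm³ per gray-sum
row 0: Σ corner-gray over 15 cells = 5921  → 74.1606
row 1: Σ corner-gray over 15 cells = 7023  → 87.9632
row 2: Σ corner-gray over 15 cells = 7282  → 91.2072
row 3: Σ corner-gray over 15 cells = 6743  → 84.4562
row 4: Σ corner-gray over 15 cells = 6566  → 82.2392
row 5: Σ corner-gray over 15 cells = 5610  → 70.2653
Σ rows: total corner-gray = 39145  → 490.2917 mm³

490.292


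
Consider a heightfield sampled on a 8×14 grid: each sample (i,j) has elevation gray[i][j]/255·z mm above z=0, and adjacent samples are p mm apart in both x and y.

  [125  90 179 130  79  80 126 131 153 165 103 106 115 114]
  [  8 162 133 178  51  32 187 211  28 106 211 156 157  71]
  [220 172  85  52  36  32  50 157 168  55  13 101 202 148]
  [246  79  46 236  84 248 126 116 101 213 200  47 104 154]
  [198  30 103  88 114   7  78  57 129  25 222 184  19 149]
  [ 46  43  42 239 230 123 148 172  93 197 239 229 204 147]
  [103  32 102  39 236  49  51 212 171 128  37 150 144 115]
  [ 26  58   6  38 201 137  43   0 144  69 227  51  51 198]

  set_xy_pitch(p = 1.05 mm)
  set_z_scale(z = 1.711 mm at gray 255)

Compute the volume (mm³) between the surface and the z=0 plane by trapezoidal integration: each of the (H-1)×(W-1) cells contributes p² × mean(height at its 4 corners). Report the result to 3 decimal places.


height_mm = gray/255 × 1.711; cell vol = 1.05² × mean(4 corners)
unit = 1.05² × 1.711 / (4×255) = 0.00184939 mm³ per gray-sum
row 0: Σ corner-gray over 13 cells = 6456  → 11.9397
row 1: Σ corner-gray over 13 cells = 5917  → 10.9428
row 2: Σ corner-gray over 13 cells = 6214  → 11.4921
row 3: Σ corner-gray over 13 cells = 6059  → 11.2055
row 4: Σ corner-gray over 13 cells = 6570  → 12.1505
row 5: Σ corner-gray over 13 cells = 7031  → 13.0031
row 6: Σ corner-gray over 13 cells = 5194  → 9.6057
Σ rows: total corner-gray = 43441  → 80.3393 mm³

80.339


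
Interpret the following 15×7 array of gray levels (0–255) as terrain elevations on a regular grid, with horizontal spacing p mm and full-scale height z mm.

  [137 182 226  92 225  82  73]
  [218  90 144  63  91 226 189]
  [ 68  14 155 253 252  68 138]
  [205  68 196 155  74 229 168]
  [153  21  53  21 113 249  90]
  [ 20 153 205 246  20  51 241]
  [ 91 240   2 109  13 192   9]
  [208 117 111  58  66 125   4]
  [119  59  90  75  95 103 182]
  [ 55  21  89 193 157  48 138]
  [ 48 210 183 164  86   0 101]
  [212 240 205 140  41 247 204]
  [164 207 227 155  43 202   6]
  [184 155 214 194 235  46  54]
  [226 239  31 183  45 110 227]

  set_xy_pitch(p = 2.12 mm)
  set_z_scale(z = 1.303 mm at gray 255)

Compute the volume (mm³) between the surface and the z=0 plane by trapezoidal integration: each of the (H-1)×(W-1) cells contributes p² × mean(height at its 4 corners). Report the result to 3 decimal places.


249.744

height_mm = gray/255 × 1.303; cell vol = 2.12² × mean(4 corners)
unit = 2.12² × 1.303 / (4×255) = 0.00574138 mm³ per gray-sum
row 0: Σ corner-gray over 6 cells = 3459  → 19.8594
row 1: Σ corner-gray over 6 cells = 3325  → 19.0901
row 2: Σ corner-gray over 6 cells = 3507  → 20.1350
row 3: Σ corner-gray over 6 cells = 2974  → 17.0749
row 4: Σ corner-gray over 6 cells = 2768  → 15.8921
row 5: Σ corner-gray over 6 cells = 2823  → 16.2079
row 6: Σ corner-gray over 6 cells = 2378  → 13.6530
row 7: Σ corner-gray over 6 cells = 2311  → 13.2683
row 8: Σ corner-gray over 6 cells = 2354  → 13.5152
row 9: Σ corner-gray over 6 cells = 2644  → 15.1802
row 10: Σ corner-gray over 6 cells = 3597  → 20.6517
row 11: Σ corner-gray over 6 cells = 4000  → 22.9655
row 12: Σ corner-gray over 6 cells = 3764  → 21.6105
row 13: Σ corner-gray over 6 cells = 3595  → 20.6402
Σ rows: total corner-gray = 43499  → 249.7441 mm³


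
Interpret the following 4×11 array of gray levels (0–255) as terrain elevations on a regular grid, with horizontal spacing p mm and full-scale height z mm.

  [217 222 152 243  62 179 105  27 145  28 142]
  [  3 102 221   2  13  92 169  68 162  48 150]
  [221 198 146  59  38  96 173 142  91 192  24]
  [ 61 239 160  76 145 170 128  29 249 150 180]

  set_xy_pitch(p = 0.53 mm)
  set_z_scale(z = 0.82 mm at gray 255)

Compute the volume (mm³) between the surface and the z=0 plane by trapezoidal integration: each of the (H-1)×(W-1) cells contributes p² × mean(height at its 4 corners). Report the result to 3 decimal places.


height_mm = gray/255 × 0.82; cell vol = 0.53² × mean(4 corners)
unit = 0.53² × 0.82 / (4×255) = 0.000225822 mm³ per gray-sum
row 0: Σ corner-gray over 10 cells = 4592  → 1.0370
row 1: Σ corner-gray over 10 cells = 4422  → 0.9986
row 2: Σ corner-gray over 10 cells = 5448  → 1.2303
Σ rows: total corner-gray = 14462  → 3.2658 mm³

3.266


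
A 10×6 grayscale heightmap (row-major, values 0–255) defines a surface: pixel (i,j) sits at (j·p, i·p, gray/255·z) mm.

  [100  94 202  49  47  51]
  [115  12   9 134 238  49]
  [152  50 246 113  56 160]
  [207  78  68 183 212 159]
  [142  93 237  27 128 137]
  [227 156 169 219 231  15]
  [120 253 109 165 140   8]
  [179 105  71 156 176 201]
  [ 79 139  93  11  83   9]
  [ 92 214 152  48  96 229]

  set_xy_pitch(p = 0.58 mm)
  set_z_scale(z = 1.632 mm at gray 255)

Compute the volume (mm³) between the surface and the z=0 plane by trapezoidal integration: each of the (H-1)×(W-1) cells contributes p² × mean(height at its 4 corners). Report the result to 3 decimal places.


12.290

height_mm = gray/255 × 1.632; cell vol = 0.58² × mean(4 corners)
unit = 0.58² × 1.632 / (4×255) = 0.00053824 mm³ per gray-sum
row 0: Σ corner-gray over 5 cells = 1885  → 1.0146
row 1: Σ corner-gray over 5 cells = 2192  → 1.1798
row 2: Σ corner-gray over 5 cells = 2690  → 1.4479
row 3: Σ corner-gray over 5 cells = 2697  → 1.4516
row 4: Σ corner-gray over 5 cells = 3041  → 1.6368
row 5: Σ corner-gray over 5 cells = 3254  → 1.7514
row 6: Σ corner-gray over 5 cells = 2858  → 1.5383
row 7: Σ corner-gray over 5 cells = 2136  → 1.1497
row 8: Σ corner-gray over 5 cells = 2081  → 1.1201
Σ rows: total corner-gray = 22834  → 12.2902 mm³


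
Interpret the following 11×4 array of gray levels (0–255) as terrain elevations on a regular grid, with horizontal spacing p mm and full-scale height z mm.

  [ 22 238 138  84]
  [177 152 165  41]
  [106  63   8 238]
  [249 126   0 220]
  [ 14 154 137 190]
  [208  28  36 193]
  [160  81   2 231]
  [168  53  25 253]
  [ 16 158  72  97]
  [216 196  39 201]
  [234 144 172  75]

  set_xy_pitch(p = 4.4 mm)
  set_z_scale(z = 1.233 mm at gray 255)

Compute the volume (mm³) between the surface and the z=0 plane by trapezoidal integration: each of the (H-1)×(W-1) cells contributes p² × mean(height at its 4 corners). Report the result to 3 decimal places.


321.438

height_mm = gray/255 × 1.233; cell vol = 4.4² × mean(4 corners)
unit = 4.4² × 1.233 / (4×255) = 0.0234028 mm³ per gray-sum
row 0: Σ corner-gray over 3 cells = 1710  → 40.0188
row 1: Σ corner-gray over 3 cells = 1338  → 31.3130
row 2: Σ corner-gray over 3 cells = 1207  → 28.2472
row 3: Σ corner-gray over 3 cells = 1507  → 35.2681
row 4: Σ corner-gray over 3 cells = 1315  → 30.7747
row 5: Σ corner-gray over 3 cells = 1086  → 25.4155
row 6: Σ corner-gray over 3 cells = 1134  → 26.5388
row 7: Σ corner-gray over 3 cells = 1150  → 26.9132
row 8: Σ corner-gray over 3 cells = 1460  → 34.1681
row 9: Σ corner-gray over 3 cells = 1828  → 42.7804
Σ rows: total corner-gray = 13735  → 321.4378 mm³


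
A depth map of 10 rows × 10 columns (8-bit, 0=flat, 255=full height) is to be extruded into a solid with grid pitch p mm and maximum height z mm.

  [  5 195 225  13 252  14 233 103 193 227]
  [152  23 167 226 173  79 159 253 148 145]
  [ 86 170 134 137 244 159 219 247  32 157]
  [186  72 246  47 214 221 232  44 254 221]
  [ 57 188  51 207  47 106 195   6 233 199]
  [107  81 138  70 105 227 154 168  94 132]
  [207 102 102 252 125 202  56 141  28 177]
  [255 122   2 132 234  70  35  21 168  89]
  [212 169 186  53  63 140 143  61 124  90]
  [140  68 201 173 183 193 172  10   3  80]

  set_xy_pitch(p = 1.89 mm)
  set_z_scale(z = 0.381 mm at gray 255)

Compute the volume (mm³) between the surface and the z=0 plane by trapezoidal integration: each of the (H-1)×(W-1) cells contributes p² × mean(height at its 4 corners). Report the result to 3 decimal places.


59.592

height_mm = gray/255 × 0.381; cell vol = 1.89² × mean(4 corners)
unit = 1.89² × 0.381 / (4×255) = 0.00133428 mm³ per gray-sum
row 0: Σ corner-gray over 9 cells = 5441  → 7.2598
row 1: Σ corner-gray over 9 cells = 5680  → 7.5787
row 2: Σ corner-gray over 9 cells = 5994  → 7.9977
row 3: Σ corner-gray over 9 cells = 5389  → 7.1905
row 4: Σ corner-gray over 9 cells = 4635  → 6.1844
row 5: Σ corner-gray over 9 cells = 4713  → 6.2885
row 6: Σ corner-gray over 9 cells = 4312  → 5.7534
row 7: Σ corner-gray over 9 cells = 4092  → 5.4599
row 8: Σ corner-gray over 9 cells = 4406  → 5.8789
Σ rows: total corner-gray = 44662  → 59.5918 mm³


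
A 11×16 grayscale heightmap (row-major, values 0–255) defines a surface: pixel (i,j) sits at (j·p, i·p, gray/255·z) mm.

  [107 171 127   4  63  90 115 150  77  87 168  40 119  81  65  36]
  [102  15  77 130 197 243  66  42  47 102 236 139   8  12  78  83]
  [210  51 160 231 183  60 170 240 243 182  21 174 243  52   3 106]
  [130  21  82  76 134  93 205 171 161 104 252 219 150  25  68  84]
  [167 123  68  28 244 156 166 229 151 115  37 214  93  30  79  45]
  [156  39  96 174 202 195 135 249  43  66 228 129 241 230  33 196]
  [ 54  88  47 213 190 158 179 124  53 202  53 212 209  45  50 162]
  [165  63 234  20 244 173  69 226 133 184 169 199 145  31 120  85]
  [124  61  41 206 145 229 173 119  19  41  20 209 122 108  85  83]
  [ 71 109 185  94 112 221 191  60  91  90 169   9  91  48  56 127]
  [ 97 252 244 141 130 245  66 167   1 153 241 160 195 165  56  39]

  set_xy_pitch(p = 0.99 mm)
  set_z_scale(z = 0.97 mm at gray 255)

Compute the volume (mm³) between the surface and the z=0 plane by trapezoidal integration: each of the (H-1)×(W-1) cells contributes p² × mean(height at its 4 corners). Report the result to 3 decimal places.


70.192

height_mm = gray/255 × 0.97; cell vol = 0.99² × mean(4 corners)
unit = 0.99² × 0.97 / (4×255) = 0.000932056 mm³ per gray-sum
row 0: Σ corner-gray over 15 cells = 5826  → 5.4302
row 1: Σ corner-gray over 15 cells = 7311  → 6.8143
row 2: Σ corner-gray over 15 cells = 8078  → 7.5291
row 3: Σ corner-gray over 15 cells = 7414  → 6.9103
row 4: Σ corner-gray over 15 cells = 8150  → 7.5963
row 5: Σ corner-gray over 15 cells = 8334  → 7.7678
row 6: Σ corner-gray over 15 cells = 8132  → 7.5795
row 7: Σ corner-gray over 15 cells = 7633  → 7.1144
row 8: Σ corner-gray over 15 cells = 6613  → 6.1637
row 9: Σ corner-gray over 15 cells = 7818  → 7.2868
Σ rows: total corner-gray = 75309  → 70.1922 mm³


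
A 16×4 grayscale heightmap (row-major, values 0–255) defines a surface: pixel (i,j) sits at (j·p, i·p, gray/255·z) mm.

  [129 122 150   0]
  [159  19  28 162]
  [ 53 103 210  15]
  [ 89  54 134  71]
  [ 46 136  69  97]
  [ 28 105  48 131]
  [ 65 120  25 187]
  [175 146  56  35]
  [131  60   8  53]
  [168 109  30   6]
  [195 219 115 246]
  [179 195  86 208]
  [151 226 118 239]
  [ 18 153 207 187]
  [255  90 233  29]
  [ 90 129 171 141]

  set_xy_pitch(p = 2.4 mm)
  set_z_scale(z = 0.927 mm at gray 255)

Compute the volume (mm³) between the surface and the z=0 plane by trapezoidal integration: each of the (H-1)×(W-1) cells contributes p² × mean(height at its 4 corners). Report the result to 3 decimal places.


108.193

height_mm = gray/255 × 0.927; cell vol = 2.4² × mean(4 corners)
unit = 2.4² × 0.927 / (4×255) = 0.00523482 mm³ per gray-sum
row 0: Σ corner-gray over 3 cells = 1088  → 5.6955
row 1: Σ corner-gray over 3 cells = 1109  → 5.8054
row 2: Σ corner-gray over 3 cells = 1230  → 6.4388
row 3: Σ corner-gray over 3 cells = 1089  → 5.7007
row 4: Σ corner-gray over 3 cells = 1018  → 5.3291
row 5: Σ corner-gray over 3 cells = 1007  → 5.2715
row 6: Σ corner-gray over 3 cells = 1156  → 6.0515
row 7: Σ corner-gray over 3 cells = 934  → 4.8893
row 8: Σ corner-gray over 3 cells = 772  → 4.0413
row 9: Σ corner-gray over 3 cells = 1561  → 8.1716
row 10: Σ corner-gray over 3 cells = 2058  → 10.7733
row 11: Σ corner-gray over 3 cells = 2027  → 10.6110
row 12: Σ corner-gray over 3 cells = 2003  → 10.4854
row 13: Σ corner-gray over 3 cells = 1855  → 9.7106
row 14: Σ corner-gray over 3 cells = 1761  → 9.2185
Σ rows: total corner-gray = 20668  → 108.1933 mm³
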